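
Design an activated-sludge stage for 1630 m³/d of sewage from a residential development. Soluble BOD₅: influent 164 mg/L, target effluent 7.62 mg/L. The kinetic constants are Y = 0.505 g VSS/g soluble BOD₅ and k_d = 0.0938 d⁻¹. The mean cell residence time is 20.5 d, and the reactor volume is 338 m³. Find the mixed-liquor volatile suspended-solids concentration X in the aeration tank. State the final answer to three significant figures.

From V·X·(1 + k_d·θ_c) = Y·Q·(S₀ − S)·θ_c: X = 0.505 × 1630 × (164 − 7.62) × 20.5 / [338 × (1 + 0.0938 × 20.5)] = 2671 mg/L.

X ≈ 2670 mg/L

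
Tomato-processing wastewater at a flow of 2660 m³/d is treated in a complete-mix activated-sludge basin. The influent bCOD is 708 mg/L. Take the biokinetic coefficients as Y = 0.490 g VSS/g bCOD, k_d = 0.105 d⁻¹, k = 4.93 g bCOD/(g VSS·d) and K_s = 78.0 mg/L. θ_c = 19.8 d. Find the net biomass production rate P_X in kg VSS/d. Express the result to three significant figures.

P_X ≈ 297 kg VSS/d

For a completely mixed reactor with recycle the Lawrence–McCarty relation gives S = K_s·(1 + k_d·θ_c) / [θ_c·(Y·k − k_d) − 1] = 78.0 × (1 + 0.105 × 19.8) / [19.8 × (0.490 × 4.93 − 0.105) − 1] = 240.2 / 44.75 = 5.367 mg/L.
The observed yield is Y_obs = Y/(1 + k_d·θ_c) = 0.490 / (1 + 0.105 × 19.8) = 0.490 / 3.079 = 0.1591 g VSS per g bCOD removed.
Q·(S₀ − S) = 2660 × (708 − 5.37) × 10⁻³ = 1869 kg/d removed.
So the net sludge growth is P_X = 0.1591 × 1869 = 297.4 kg VSS/d.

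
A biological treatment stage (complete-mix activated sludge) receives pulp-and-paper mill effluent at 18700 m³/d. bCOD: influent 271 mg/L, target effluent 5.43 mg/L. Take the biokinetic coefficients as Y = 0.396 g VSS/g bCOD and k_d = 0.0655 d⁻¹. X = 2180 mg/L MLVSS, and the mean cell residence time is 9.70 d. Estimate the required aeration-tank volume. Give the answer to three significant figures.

V ≈ 5350 m³

Rearranging the biomass balance for a CMAS with decay, V = Y·Q·ΔS·θ_c / [X·(1+k_d θ_c)] = 0.396 × 18700 × (271 − 5.43) × 9.70 / [2180 × (1 + 0.0655 × 9.70)] = 1.91×10^7 / 3565 = 5351 m³.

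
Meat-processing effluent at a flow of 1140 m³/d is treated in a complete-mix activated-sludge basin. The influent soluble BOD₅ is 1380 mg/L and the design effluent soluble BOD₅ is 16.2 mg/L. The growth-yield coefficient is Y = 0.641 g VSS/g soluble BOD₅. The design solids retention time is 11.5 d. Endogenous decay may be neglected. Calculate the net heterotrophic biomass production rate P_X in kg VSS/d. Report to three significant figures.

Since k_d ≈ 0, Y_obs = Y = 0.641 g VSS/g soluble BOD₅.
Q·(S₀ − S) = 1140 × (1380 − 16.2) × 10⁻³ = 1555 kg/d removed.
So the net sludge growth is P_X = 0.6410 × 1555 = 996.6 kg VSS/d.

P_X ≈ 997 kg VSS/d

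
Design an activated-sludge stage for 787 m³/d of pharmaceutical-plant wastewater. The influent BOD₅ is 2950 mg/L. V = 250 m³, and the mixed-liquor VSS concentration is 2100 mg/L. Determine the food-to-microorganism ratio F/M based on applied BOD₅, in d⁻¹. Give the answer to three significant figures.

F/M = applied load / biomass = Q·S₀/(V·X) = 787 × 2950 / (250.0 × 2100) = 4.422 d⁻¹.

F/M ≈ 4.42 d⁻¹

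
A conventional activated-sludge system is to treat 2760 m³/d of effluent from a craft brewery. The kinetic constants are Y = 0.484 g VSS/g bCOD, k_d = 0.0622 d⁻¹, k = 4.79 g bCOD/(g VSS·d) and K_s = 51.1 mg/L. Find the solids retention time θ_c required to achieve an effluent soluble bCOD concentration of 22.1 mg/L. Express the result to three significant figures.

θ_c ≈ 1.57 d

At the target effluent, Y k S/(K_s+S) = 0.484×4.79×22.1/73.20 = 0.6999 d⁻¹.
Then 1/θ_c = μ − k_d = 0.6999 − 0.0622 = 0.6377 d⁻¹, giving θ_c = 1.568 d.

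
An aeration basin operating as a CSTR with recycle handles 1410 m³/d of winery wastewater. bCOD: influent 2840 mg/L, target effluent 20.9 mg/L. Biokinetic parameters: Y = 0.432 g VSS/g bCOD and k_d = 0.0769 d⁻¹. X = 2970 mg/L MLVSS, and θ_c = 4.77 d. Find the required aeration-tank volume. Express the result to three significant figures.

V ≈ 2020 m³

Rearranging the biomass balance for a CMAS with decay, V = Y·Q·ΔS·θ_c / [X·(1+k_d θ_c)] = 0.432 × 1410 × (2840 − 20.9) × 4.77 / [2970 × (1 + 0.0769 × 4.77)] = 8.19×10^6 / 4059 = 2018 m³.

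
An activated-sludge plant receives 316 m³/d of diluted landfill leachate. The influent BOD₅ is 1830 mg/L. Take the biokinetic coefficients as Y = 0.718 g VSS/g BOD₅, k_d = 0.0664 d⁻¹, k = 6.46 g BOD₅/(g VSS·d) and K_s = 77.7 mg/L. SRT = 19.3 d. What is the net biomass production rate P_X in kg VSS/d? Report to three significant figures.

P_X ≈ 182 kg VSS/d

For a completely mixed reactor with recycle the Lawrence–McCarty relation gives S = K_s·(1 + k_d·θ_c) / [θ_c·(Y·k − k_d) − 1] = 77.7 × (1 + 0.0664 × 19.3) / [19.3 × (0.718 × 6.46 − 0.0664) − 1] = 177.3 / 87.24 = 2.032 mg/L.
Observed yield with endogenous decay: Y_obs = Y / (1 + k_d·θ_c) = 0.718 / (1 + 0.0664 × 19.3) = 0.718 / 2.282 = 0.3147 g VSS/g BOD₅.
Q·(S₀ − S) = 316 × (1830 − 2.03) × 10⁻³ = 577.6 kg/d removed.
P_X = Y_obs · Q(S₀ − S) = 0.3147 × 577.6 = 181.8 kg VSS/d.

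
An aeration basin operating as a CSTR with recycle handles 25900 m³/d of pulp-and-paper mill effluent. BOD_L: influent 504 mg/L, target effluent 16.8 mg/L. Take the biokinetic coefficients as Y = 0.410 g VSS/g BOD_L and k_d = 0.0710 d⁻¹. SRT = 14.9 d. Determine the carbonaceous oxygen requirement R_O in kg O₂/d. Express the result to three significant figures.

The observed yield is Y_obs = Y/(1 + k_d·θ_c) = 0.410 / (1 + 0.0710 × 14.9) = 0.410 / 2.058 = 0.1992 g VSS per g BOD_L removed.
ΔS = 504 − 16.8 = 487.2 mg/L, so the substrate removal rate is 25900 × 487.2/1000 = 12618 kg BOD_L/d.
Net sludge production P_X = 0.1992 × 12618 = 2514 kg VSS/d.
R_O = Q·ΔS − 1.42 P_X = 12618 − 3570 = 9049 kg O₂/d.

R_O ≈ 9050 kg O₂/d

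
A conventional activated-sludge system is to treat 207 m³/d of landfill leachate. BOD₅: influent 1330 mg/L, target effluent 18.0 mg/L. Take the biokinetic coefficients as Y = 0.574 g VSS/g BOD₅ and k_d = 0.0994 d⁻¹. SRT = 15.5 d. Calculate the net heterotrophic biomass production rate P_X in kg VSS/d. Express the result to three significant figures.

The observed yield is Y_obs = Y/(1 + k_d·θ_c) = 0.574 / (1 + 0.0994 × 15.5) = 0.574 / 2.541 = 0.2259 g VSS per g BOD₅ removed.
Substrate removed = Q·(S₀ − S) = 207 m³/d × (1330 − 18.0) g/m³ = 2.72×10^5 g/d = 271.6 kg/d.
So the net sludge growth is P_X = 0.2259 × 271.6 = 61.36 kg VSS/d.

P_X ≈ 61.4 kg VSS/d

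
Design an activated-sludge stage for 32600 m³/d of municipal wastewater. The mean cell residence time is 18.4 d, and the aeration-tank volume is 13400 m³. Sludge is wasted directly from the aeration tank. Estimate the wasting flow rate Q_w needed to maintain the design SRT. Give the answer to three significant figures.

Q_w ≈ 728 m³/d

With mixed-liquor wasting, θ_c = V/Q_w, so Q_w = V/θ_c = 13400/18.4 = 728.3 m³/d.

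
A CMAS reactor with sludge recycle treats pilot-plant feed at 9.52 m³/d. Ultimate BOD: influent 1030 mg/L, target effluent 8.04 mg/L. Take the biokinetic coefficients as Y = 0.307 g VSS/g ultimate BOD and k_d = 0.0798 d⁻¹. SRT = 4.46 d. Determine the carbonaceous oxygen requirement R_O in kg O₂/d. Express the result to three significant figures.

Observed yield with endogenous decay: Y_obs = Y / (1 + k_d·θ_c) = 0.307 / (1 + 0.0798 × 4.46) = 0.307 / 1.356 = 0.2264 g VSS/g ultimate BOD.
ΔS = 1030 − 8.04 = 1022 mg/L, so the substrate removal rate is 9.52 × 1022/1000 = 9.729 kg ultimate BOD/d.
P_X = Y_obs·Q·(S₀ − S) = 0.2264 × 9.729 = 2.203 kg VSS/d.
R_O = Q·ΔS − 1.42 P_X = 9.729 − 3.128 = 6.601 kg O₂/d.

R_O ≈ 6.60 kg O₂/d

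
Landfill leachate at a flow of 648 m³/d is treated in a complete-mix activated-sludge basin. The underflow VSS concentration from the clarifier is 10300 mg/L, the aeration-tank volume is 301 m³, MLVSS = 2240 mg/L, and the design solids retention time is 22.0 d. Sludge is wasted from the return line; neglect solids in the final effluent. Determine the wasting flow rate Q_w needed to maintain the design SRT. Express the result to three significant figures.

Wasting from the return line (neglecting effluent solids): Q_w = V·X / (θ_c·X_r) = 301.0 × 2240 / (22.0 × 10300) = 2.975 m³/d.

Q_w ≈ 2.98 m³/d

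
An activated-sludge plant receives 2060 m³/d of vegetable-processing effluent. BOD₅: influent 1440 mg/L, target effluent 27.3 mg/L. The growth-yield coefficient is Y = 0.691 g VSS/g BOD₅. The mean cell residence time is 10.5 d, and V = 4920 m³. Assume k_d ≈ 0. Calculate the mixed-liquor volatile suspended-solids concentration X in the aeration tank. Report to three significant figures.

From V·X = Y·Q·(S₀ − S)·θ_c (decay neglected): X = 0.691 × 2060 × (1440 − 27.3) × 10.5 / 4920 = 4292 mg/L.

X ≈ 4290 mg/L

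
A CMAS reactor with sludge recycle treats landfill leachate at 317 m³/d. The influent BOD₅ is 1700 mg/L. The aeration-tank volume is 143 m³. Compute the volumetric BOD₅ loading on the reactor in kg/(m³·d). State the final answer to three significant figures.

L_v ≈ 3.77 kg BOD₅/(m³·d)

Volumetric loading L_v = Q·S₀ / V = 317 × 1700 g/m³ / 143.0 m³ = 3769 g/(m³·d) = 3.769 kg BOD₅/(m³·d).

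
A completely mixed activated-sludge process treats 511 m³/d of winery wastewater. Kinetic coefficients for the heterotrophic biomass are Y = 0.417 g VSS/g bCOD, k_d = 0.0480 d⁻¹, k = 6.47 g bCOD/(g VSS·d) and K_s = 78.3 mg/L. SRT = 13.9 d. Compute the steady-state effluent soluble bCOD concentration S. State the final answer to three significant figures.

Effluent substrate depends only on kinetics and SRT: S = K_s(1 + k_d θ_c) / [θ_c(Yk − k_d) − 1] = 78.3 × (1 + 0.0480 × 13.9) / [13.9 × (0.417 × 6.47 − 0.0480) − 1] = 130.5 / 35.83 = 3.643 mg/L.

S ≈ 3.64 mg/L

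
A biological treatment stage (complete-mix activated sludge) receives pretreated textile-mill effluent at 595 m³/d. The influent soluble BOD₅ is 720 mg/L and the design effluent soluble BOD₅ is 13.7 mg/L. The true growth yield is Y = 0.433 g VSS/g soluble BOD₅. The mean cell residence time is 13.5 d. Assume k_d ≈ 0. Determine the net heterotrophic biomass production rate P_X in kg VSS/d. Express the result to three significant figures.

No decay correction is needed, so Y_obs = Y = 0.433.
Q·(S₀ − S) = 595 × (720 − 13.7) × 10⁻³ = 420.2 kg/d removed.
P_X = Y_obs · Q(S₀ − S) = 0.4330 × 420.2 = 182.0 kg VSS/d.

P_X ≈ 182 kg VSS/d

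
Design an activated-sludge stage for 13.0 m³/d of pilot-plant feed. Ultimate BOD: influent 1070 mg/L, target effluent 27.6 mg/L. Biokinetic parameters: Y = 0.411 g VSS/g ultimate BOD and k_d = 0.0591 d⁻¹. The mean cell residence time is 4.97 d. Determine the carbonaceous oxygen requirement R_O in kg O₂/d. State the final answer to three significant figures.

R_O ≈ 7.44 kg O₂/d

Y_obs = Y / (1 + k_d θ_c) = 0.411 / (1 + 0.0591 × 4.97) = 0.411 / 1.294 = 0.3177.
ΔS = 1070 − 27.6 = 1042 mg/L, so the substrate removal rate is 13.0 × 1042/1000 = 13.55 kg ultimate BOD/d.
Net sludge production P_X = 0.3177 × 13.55 = 4.305 kg VSS/d.
Carbonaceous O₂ demand = substrate oxidised − cell-mass equivalent = 13.55 − 1.42 × 4.305 = 7.438 kg O₂/d.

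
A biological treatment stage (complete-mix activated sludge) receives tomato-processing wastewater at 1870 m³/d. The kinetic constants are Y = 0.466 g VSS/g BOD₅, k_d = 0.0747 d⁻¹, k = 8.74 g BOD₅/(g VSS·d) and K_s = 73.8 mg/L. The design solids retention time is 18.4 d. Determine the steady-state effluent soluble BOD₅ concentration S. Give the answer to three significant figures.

From the Monod/SRT balance for a CMAS, S = K_s·(1+k_d θ_c)/[θ_c·(Y k − k_d) − 1] = 73.8 × (1 + 0.0747 × 18.4) / [18.4 × (0.466 × 8.74 − 0.0747) − 1] = 175.2 / 72.57 = 2.415 mg/L.

S ≈ 2.41 mg/L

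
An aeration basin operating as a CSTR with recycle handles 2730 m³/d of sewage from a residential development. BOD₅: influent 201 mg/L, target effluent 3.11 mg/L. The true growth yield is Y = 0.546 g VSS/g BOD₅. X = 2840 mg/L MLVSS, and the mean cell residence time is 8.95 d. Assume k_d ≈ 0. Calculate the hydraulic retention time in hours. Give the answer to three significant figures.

V·X = Y·Q·ΔS·θ_c gives V = 0.546 × 2730 × (201 − 3.11) × 8.95 / 2840 = 929.6 m³.
τ = V/Q = 929.6/2730 = 0.3405 d, or 8.172 h.

τ ≈ 8.17 h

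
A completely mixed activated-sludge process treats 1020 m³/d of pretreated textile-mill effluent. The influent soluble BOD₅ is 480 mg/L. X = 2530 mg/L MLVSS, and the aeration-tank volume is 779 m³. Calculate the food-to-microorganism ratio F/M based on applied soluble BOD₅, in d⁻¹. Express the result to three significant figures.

Food-to-microorganism ratio F/M = Q S₀ / (V X) = 1020 × 480 / (779.0 × 2530) = 0.2484 d⁻¹.

F/M ≈ 0.248 d⁻¹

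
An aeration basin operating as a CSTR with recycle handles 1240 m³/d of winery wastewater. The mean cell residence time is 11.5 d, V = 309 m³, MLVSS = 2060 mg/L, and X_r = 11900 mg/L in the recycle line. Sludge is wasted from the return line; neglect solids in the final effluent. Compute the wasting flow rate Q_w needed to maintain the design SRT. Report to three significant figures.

θ_c = V·X/(Q_w·X_r) when wasting from the recycle, so Q_w = V·X/(θ_c·X_r) = 309.0 × 2060 / (11.5 × 11900) = 4.651 m³/d.

Q_w ≈ 4.65 m³/d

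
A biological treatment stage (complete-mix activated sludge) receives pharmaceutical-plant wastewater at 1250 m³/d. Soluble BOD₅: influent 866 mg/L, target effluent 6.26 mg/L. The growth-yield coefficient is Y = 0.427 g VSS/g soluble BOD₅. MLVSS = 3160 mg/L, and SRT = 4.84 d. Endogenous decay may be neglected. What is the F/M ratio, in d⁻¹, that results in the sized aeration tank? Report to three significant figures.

F/M ≈ 0.487 d⁻¹

Biomass mass balance (decay neglected): V·X = Y·Q·(S₀ − S)·θ_c, so V = 0.427 × 1250 × (866 − 6.26) × 4.84 / 3160 = 702.9 m³.
F/M = Q·S₀ / (V·X) = 1250 × 866 / (702.9 × 3160) = 0.4874 g soluble BOD₅·(g VSS·d)⁻¹.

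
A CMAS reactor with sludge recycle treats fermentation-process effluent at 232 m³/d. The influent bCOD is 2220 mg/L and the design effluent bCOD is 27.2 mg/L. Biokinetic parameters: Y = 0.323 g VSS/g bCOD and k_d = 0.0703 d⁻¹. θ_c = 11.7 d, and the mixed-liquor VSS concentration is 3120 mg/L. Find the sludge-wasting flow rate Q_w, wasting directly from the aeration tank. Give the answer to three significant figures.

From the SRT design equation V = Y Q (S₀−S) θ_c / [X (1 + k_d θ_c)] = 0.323 × 232 × (2220 − 27.2) × 11.7 / [3120 × (1 + 0.0703 × 11.7)] = 1.92×10^6 / 5686 = 338.1 m³.
With mixed-liquor wasting, θ_c = V/Q_w, so Q_w = V/θ_c = 338.1/11.7 = 28.90 m³/d.

Q_w ≈ 28.9 m³/d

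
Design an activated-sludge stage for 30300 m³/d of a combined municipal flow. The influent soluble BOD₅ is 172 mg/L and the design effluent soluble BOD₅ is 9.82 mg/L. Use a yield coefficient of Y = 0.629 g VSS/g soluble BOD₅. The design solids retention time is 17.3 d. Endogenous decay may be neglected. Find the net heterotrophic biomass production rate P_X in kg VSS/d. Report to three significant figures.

P_X ≈ 3090 kg VSS/d

No decay correction is needed, so Y_obs = Y = 0.629.
Mass of soluble BOD₅ removed per day: Q(S₀ − S) = 30300 × 162.2 g/m³ = 4914 kg/d.
Net biomass production P_X = Y_obs × Q·(S₀ − S) = 0.6290 × 4914 = 3091 kg VSS/d.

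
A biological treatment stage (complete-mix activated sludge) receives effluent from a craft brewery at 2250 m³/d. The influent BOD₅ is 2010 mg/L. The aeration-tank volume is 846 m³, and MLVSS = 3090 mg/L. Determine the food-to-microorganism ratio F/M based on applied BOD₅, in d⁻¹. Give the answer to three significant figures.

F/M ≈ 1.73 d⁻¹

F/M = Q·S₀ / (V·X) = 2250 × 2010 / (846.0 × 3090) = 1.730 g BOD₅·(g VSS·d)⁻¹.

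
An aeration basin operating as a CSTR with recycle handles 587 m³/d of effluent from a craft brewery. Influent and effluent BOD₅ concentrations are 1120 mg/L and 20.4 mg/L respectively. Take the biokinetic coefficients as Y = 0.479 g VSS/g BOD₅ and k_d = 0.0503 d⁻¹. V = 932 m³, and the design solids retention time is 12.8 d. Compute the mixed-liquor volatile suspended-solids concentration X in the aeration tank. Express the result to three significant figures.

From V·X·(1 + k_d·θ_c) = Y·Q·(S₀ − S)·θ_c: X = 0.479 × 587 × (1120 − 20.4) × 12.8 / [932 × (1 + 0.0503 × 12.8)] = 2583 mg/L.

X ≈ 2580 mg/L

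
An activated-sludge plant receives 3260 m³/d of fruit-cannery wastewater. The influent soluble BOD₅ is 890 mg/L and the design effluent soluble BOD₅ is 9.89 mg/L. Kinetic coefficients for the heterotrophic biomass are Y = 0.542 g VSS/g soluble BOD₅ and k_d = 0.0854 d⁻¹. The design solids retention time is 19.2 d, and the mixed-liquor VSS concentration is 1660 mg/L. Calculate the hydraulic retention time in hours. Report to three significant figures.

Steady-state biomass mass balance: V·X·(1 + k_d·θ_c) = Y·Q·(S₀ − S)·θ_c, so V = 0.542 × 3260 × (890 − 9.89) × 19.2 / [1660 × (1 + 0.0854 × 19.2)] = 2.99×10^7 / 4382 = 6814 m³.
Hydraulic retention time τ = V/Q = 6814 / 3260 = 2.090 d = 50.16 h.

τ ≈ 50.2 h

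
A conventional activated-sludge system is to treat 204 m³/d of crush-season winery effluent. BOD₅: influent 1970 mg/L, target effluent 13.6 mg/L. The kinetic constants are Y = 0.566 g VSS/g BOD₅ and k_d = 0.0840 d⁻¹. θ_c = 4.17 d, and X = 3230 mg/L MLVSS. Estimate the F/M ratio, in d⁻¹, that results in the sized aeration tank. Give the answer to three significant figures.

F/M ≈ 0.576 d⁻¹

Rearranging the biomass balance for a CMAS with decay, V = Y·Q·ΔS·θ_c / [X·(1+k_d θ_c)] = 0.566 × 204 × (1970 − 13.6) × 4.17 / [3230 × (1 + 0.0840 × 4.17)] = 9.42×10^5 / 4361 = 216.0 m³.
Food-to-microorganism ratio F/M = Q S₀ / (V X) = 204 × 1970 / (216.0 × 3230) = 0.5761 d⁻¹.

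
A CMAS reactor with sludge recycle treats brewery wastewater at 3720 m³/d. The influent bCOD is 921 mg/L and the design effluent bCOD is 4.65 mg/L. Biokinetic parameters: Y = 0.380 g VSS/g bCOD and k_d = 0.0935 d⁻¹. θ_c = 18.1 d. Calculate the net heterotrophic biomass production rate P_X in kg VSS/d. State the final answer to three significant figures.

Y_obs = Y / (1 + k_d θ_c) = 0.380 / (1 + 0.0935 × 18.1) = 0.380 / 2.692 = 0.1411.
Mass of bCOD removed per day: Q(S₀ − S) = 3720 × 916.4 g/m³ = 3409 kg/d.
Biomass produced: P_X = Y_obs·Q·ΔS = 0.1411 × 3409 ≈ 481.1 kg VSS/d.

P_X ≈ 481 kg VSS/d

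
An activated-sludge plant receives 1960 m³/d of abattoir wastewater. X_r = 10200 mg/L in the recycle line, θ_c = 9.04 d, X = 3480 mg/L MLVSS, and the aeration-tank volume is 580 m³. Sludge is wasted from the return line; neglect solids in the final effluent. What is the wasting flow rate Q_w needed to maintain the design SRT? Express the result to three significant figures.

Q_w = (V·X)/(θ_c X_r) = 580.0 × 3480 / (9.04 × 10200) = 21.89 m³/d.

Q_w ≈ 21.9 m³/d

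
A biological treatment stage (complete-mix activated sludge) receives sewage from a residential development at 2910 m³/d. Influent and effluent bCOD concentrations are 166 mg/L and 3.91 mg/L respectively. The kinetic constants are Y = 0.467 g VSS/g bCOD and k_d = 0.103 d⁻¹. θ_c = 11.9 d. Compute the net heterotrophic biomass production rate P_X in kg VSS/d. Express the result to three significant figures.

Y_obs = Y / (1 + k_d θ_c) = 0.467 / (1 + 0.103 × 11.9) = 0.467 / 2.226 = 0.2098.
Substrate removed = Q·(S₀ − S) = 2910 m³/d × (166 − 3.91) g/m³ = 4.72×10^5 g/d = 471.7 kg/d.
Net biomass production P_X = Y_obs × Q·(S₀ − S) = 0.2098 × 471.7 = 98.97 kg VSS/d.

P_X ≈ 99.0 kg VSS/d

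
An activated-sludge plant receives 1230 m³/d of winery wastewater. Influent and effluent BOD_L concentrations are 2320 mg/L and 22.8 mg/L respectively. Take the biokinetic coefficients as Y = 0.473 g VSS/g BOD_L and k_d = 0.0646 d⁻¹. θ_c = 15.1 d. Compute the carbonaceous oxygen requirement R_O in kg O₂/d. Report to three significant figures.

R_O ≈ 1860 kg O₂/d

The observed yield is Y_obs = Y/(1 + k_d·θ_c) = 0.473 / (1 + 0.0646 × 15.1) = 0.473 / 1.975 = 0.2394 g VSS per g BOD_L removed.
Mass of BOD_L removed per day: Q(S₀ − S) = 1230 × 2297 g/m³ = 2826 kg/d.
P_X = Y_obs·Q·(S₀ − S) = 0.2394 × 2826 = 676.5 kg VSS/d.
R_O = Q·(S₀ − S) − 1.42·P_X = 2826 − 1.42 × 676.5 = 1865 kg O₂/d.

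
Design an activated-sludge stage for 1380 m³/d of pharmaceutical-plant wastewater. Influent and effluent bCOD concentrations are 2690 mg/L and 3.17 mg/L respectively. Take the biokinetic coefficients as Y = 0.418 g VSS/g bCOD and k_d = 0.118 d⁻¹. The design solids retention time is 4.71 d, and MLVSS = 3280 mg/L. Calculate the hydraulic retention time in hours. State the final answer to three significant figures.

τ ≈ 24.9 h

From the SRT design equation V = Y Q (S₀−S) θ_c / [X (1 + k_d θ_c)] = 0.418 × 1380 × (2690 − 3.17) × 4.71 / [3280 × (1 + 0.118 × 4.71)] = 7.3×10^6 / 5103 = 1431 m³.
HRT = V/Q = 1431 m³ / 1380 m³·d⁻¹ = 1.037 d × 24 = 24.88 h.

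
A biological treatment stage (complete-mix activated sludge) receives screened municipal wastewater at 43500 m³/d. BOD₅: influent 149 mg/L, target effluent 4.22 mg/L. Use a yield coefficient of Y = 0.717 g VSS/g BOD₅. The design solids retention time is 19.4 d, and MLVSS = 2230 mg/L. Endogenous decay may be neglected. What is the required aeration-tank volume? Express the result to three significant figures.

V·X = Y·Q·ΔS·θ_c gives V = 0.717 × 43500 × (149 − 4.22) × 19.4 / 2230 = 39284 m³.

V ≈ 39300 m³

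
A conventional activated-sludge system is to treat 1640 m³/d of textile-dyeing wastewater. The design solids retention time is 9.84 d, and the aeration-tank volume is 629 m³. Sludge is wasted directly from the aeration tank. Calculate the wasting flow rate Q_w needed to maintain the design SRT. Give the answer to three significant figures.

Q_w ≈ 63.9 m³/d

For wasting at MLVSS concentration, Q_w = V/θ_c = 629.0/9.84 = 63.92 m³/d.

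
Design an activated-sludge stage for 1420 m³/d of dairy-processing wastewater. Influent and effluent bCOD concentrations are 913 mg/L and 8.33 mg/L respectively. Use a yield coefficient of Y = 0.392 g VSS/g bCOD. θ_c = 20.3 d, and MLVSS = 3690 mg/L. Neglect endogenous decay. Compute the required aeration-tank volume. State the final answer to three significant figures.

V ≈ 2770 m³

With k_d = 0 the design equation reduces to V = Y Q (S₀−S) θ_c / X = 0.392 × 1420 × (913 − 8.33) × 20.3 / 3690 = 2770 m³.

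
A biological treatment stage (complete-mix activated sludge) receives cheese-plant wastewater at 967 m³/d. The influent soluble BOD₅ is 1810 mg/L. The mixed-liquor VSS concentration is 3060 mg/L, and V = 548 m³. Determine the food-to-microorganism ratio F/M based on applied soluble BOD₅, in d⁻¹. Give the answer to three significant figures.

F/M ≈ 1.04 d⁻¹

F/M = applied load / biomass = Q·S₀/(V·X) = 967 × 1810 / (548.0 × 3060) = 1.044 d⁻¹.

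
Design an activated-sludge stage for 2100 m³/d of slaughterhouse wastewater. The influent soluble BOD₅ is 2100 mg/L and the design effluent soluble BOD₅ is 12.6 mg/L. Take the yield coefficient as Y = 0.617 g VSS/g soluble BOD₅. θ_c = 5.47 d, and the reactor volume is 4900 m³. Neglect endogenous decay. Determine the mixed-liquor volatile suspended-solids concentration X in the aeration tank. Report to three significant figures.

X = Y·Q·ΔS·θ_c / V = 0.617 × 2100 × (2100 − 12.6) × 5.47 / 4900 = 3019 mg/L.

X ≈ 3020 mg/L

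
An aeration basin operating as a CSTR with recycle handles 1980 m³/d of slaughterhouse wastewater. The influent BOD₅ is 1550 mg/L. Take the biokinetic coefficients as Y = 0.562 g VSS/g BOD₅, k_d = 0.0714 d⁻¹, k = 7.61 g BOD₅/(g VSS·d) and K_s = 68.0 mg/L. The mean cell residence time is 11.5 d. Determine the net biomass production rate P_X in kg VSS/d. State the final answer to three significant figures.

P_X ≈ 946 kg VSS/d

From the Monod/SRT balance for a CMAS, S = K_s·(1+k_d θ_c)/[θ_c·(Y k − k_d) − 1] = 68.0 × (1 + 0.0714 × 11.5) / [11.5 × (0.562 × 7.61 − 0.0714) − 1] = 123.8 / 47.36 = 2.615 mg/L.
Observed yield with endogenous decay: Y_obs = Y / (1 + k_d·θ_c) = 0.562 / (1 + 0.0714 × 11.5) = 0.562 / 1.821 = 0.3086 g VSS/g BOD₅.
Q·(S₀ − S) = 1980 × (1550 − 2.61) × 10⁻³ = 3064 kg/d removed.
Net biomass production P_X = Y_obs × Q·(S₀ − S) = 0.3086 × 3064 = 945.5 kg VSS/d.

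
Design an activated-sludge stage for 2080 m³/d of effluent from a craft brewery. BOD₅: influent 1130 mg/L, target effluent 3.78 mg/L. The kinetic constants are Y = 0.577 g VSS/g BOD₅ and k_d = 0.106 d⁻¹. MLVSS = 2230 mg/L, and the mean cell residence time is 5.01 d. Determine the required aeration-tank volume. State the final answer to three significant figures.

From the SRT design equation V = Y Q (S₀−S) θ_c / [X (1 + k_d θ_c)] = 0.577 × 2080 × (1130 − 3.78) × 5.01 / [2230 × (1 + 0.106 × 5.01)] = 6.77×10^6 / 3414 = 1983 m³.

V ≈ 1980 m³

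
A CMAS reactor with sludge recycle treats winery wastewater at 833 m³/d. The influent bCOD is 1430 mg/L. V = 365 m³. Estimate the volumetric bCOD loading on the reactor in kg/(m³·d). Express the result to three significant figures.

Volumetric loading L_v = Q·S₀ / V = 833 × 1430 g/m³ / 365.0 m³ = 3264 g/(m³·d) = 3.264 kg bCOD/(m³·d).

L_v ≈ 3.26 kg bCOD/(m³·d)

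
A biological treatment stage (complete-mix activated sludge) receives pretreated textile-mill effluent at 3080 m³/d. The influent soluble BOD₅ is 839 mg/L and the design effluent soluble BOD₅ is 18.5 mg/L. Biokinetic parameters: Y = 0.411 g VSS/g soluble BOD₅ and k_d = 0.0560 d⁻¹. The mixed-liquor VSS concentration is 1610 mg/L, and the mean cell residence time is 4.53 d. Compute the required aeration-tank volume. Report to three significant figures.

Steady-state biomass mass balance: V·X·(1 + k_d·θ_c) = Y·Q·(S₀ − S)·θ_c, so V = 0.411 × 3080 × (839 − 18.5) × 4.53 / [1610 × (1 + 0.0560 × 4.53)] = 4.71×10^6 / 2018 = 2331 m³.

V ≈ 2330 m³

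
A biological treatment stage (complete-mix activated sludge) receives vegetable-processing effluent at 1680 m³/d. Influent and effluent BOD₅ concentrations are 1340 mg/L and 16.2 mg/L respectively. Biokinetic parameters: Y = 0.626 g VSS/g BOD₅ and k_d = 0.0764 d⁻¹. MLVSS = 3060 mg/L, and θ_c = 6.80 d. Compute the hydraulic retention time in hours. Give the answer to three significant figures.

τ ≈ 29.1 h

From the SRT design equation V = Y Q (S₀−S) θ_c / [X (1 + k_d θ_c)] = 0.626 × 1680 × (1340 − 16.2) × 6.80 / [3060 × (1 + 0.0764 × 6.80)] = 9.47×10^6 / 4650 = 2036 m³.
τ = V/Q = 2036/1680 = 1.212 d, or 29.09 h.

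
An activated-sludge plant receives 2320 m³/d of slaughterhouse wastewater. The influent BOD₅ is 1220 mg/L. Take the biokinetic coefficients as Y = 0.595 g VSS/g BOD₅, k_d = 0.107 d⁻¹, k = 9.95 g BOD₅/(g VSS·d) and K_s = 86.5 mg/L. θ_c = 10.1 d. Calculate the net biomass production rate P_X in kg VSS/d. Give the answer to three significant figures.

P_X ≈ 807 kg VSS/d

Effluent substrate depends only on kinetics and SRT: S = K_s(1 + k_d θ_c) / [θ_c(Yk − k_d) − 1] = 86.5 × (1 + 0.107 × 10.1) / [10.1 × (0.595 × 9.95 − 0.107) − 1] = 180.0 / 57.71 = 3.118 mg/L.
The observed yield is Y_obs = Y/(1 + k_d·θ_c) = 0.595 / (1 + 0.107 × 10.1) = 0.595 / 2.081 = 0.2860 g VSS per g BOD₅ removed.
Q·(S₀ − S) = 2320 × (1220 − 3.12) × 10⁻³ = 2823 kg/d removed.
P_X = Y_obs · Q(S₀ − S) = 0.2860 × 2823 = 807.3 kg VSS/d.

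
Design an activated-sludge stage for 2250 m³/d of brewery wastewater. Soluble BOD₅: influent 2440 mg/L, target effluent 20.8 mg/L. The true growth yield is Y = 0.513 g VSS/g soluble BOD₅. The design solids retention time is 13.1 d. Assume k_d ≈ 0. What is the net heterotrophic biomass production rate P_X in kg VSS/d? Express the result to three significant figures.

P_X ≈ 2790 kg VSS/d

No decay correction is needed, so Y_obs = Y = 0.513.
Mass of soluble BOD₅ removed per day: Q(S₀ − S) = 2250 × 2419 g/m³ = 5443 kg/d.
So the net sludge growth is P_X = 0.5130 × 5443 = 2792 kg VSS/d.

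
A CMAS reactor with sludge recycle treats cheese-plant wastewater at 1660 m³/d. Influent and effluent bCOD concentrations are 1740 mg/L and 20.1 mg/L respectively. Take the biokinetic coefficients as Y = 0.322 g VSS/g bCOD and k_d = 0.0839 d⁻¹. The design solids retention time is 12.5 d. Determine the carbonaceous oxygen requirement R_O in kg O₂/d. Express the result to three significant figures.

R_O ≈ 2220 kg O₂/d

Correct the yield for decay: Y_obs = Y/(1 + k_d θ_c) = 0.322 / (1 + 0.0839 × 12.5) = 0.322 / 2.049 = 0.1572.
ΔS = 1740 − 20.1 = 1720 mg/L, so the substrate removal rate is 1660 × 1720/1000 = 2855 kg bCOD/d.
P_X = Y_obs·Q·(S₀ − S) = 0.1572 × 2855 = 448.7 kg VSS/d.
R_O = Q·(S₀ − S) − 1.42·P_X = 2855 − 1.42 × 448.7 = 2218 kg O₂/d.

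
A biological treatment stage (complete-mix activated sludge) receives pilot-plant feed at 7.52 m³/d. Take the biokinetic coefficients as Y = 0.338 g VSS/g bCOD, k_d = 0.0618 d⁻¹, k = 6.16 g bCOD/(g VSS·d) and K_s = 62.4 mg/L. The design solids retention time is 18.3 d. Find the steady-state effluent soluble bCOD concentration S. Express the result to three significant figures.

S ≈ 3.70 mg/L

From the Monod/SRT balance for a CMAS, S = K_s·(1+k_d θ_c)/[θ_c·(Y k − k_d) − 1] = 62.4 × (1 + 0.0618 × 18.3) / [18.3 × (0.338 × 6.16 − 0.0618) − 1] = 133.0 / 35.97 = 3.697 mg/L.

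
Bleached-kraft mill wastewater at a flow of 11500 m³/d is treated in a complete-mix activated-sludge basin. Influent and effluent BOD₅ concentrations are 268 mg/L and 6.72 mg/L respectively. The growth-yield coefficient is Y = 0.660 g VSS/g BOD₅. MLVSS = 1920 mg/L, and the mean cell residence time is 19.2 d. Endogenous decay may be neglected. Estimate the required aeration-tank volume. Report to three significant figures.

V ≈ 19800 m³

V·X = Y·Q·ΔS·θ_c gives V = 0.660 × 11500 × (268 − 6.72) × 19.2 / 1920 = 19831 m³.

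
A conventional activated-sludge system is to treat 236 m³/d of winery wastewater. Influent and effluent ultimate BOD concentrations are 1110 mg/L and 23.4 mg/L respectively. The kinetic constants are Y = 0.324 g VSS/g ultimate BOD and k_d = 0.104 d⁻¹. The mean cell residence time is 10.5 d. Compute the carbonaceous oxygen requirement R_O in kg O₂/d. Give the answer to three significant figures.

R_O ≈ 200 kg O₂/d

The observed yield is Y_obs = Y/(1 + k_d·θ_c) = 0.324 / (1 + 0.104 × 10.5) = 0.324 / 2.092 = 0.1549 g VSS per g ultimate BOD removed.
Substrate removed = Q·(S₀ − S) = 236 m³/d × (1110 − 23.4) g/m³ = 2.56×10^5 g/d = 256.4 kg/d.
Net sludge production P_X = 0.1549 × 256.4 = 39.72 kg VSS/d.
Carbonaceous O₂ demand = substrate oxidised − cell-mass equivalent = 256.4 − 1.42 × 39.72 = 200.0 kg O₂/d.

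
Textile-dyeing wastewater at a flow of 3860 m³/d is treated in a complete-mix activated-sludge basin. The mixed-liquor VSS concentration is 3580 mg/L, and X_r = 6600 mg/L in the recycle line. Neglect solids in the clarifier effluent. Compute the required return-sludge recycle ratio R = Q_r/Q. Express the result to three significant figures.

R ≈ 1.19

Solids balance on the clarifier gives (1+R)X = R·X_r, so R = X/(X_r − X) = 3580 / (6600 − 3580) = 1.185.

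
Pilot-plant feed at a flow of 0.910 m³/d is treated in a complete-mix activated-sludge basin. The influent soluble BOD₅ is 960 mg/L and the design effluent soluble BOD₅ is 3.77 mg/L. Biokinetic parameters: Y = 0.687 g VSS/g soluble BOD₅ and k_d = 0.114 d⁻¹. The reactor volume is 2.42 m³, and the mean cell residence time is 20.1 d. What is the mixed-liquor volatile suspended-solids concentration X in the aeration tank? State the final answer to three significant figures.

X ≈ 1510 mg/L

From V·X·(1 + k_d·θ_c) = Y·Q·(S₀ − S)·θ_c: X = 0.687 × 0.910 × (960 − 3.77) × 20.1 / [2.42 × (1 + 0.114 × 20.1)] = 1509 mg/L.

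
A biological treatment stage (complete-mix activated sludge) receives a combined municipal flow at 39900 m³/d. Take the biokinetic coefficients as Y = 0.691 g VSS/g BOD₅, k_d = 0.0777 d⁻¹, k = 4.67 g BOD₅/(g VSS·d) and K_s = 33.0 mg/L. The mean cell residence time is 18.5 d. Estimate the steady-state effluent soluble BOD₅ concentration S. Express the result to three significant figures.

Effluent substrate depends only on kinetics and SRT: S = K_s(1 + k_d θ_c) / [θ_c(Yk − k_d) − 1] = 33.0 × (1 + 0.0777 × 18.5) / [18.5 × (0.691 × 4.67 − 0.0777) − 1] = 80.44 / 57.26 = 1.405 mg/L.

S ≈ 1.40 mg/L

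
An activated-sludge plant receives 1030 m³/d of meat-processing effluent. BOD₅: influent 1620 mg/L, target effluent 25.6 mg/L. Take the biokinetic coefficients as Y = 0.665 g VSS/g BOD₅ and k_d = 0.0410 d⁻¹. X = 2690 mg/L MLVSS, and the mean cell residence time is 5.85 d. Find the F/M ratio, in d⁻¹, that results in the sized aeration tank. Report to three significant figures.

Rearranging the biomass balance for a CMAS with decay, V = Y·Q·ΔS·θ_c / [X·(1+k_d θ_c)] = 0.665 × 1030 × (1620 − 25.6) × 5.85 / [2690 × (1 + 0.0410 × 5.85)] = 6.39×10^6 / 3335 = 1916 m³.
F/M = Q·S₀ / (V·X) = 1030 × 1620 / (1916 × 2690) = 0.3238 g BOD₅·(g VSS·d)⁻¹.

F/M ≈ 0.324 d⁻¹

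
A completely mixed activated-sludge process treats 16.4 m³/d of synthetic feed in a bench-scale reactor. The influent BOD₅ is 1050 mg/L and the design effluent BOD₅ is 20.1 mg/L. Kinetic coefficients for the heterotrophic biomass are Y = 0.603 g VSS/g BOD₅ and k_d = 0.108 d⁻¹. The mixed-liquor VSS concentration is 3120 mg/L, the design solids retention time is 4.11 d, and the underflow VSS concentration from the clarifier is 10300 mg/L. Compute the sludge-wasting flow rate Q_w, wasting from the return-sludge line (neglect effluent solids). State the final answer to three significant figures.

From the SRT design equation V = Y Q (S₀−S) θ_c / [X (1 + k_d θ_c)] = 0.603 × 16.4 × (1050 − 20.1) × 4.11 / [3120 × (1 + 0.108 × 4.11)] = 4.19×10^4 / 4505 = 9.292 m³.
Q_w = (V·X)/(θ_c X_r) = 9.292 × 3120 / (4.11 × 10300) = 0.6848 m³/d.

Q_w ≈ 0.685 m³/d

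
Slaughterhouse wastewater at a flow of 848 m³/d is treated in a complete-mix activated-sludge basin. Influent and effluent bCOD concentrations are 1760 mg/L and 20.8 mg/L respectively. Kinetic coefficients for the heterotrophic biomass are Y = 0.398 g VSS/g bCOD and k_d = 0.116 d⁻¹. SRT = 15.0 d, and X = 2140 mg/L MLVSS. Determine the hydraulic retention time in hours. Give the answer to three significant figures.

τ ≈ 42.5 h

Rearranging the biomass balance for a CMAS with decay, V = Y·Q·ΔS·θ_c / [X·(1+k_d θ_c)] = 0.398 × 848 × (1760 − 20.8) × 15.0 / [2140 × (1 + 0.116 × 15.0)] = 8.8×10^6 / 5864 = 1502 m³.
Hydraulic retention time τ = V/Q = 1502 / 848 = 1.771 d = 42.50 h.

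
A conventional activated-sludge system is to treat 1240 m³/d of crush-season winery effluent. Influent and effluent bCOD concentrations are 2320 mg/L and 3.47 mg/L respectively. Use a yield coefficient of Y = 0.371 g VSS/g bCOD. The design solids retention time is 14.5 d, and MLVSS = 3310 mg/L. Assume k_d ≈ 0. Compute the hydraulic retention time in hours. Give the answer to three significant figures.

V·X = Y·Q·ΔS·θ_c gives V = 0.371 × 1240 × (2320 − 3.47) × 14.5 / 3310 = 4668 m³.
HRT = V/Q = 4668 m³ / 1240 m³·d⁻¹ = 3.765 d × 24 = 90.36 h.

τ ≈ 90.4 h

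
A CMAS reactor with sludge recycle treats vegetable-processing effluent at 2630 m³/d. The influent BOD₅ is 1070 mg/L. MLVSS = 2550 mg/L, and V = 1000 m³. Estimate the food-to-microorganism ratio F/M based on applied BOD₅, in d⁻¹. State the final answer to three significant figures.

F/M = applied load / biomass = Q·S₀/(V·X) = 2630 × 1070 / (1000 × 2550) = 1.104 d⁻¹.

F/M ≈ 1.10 d⁻¹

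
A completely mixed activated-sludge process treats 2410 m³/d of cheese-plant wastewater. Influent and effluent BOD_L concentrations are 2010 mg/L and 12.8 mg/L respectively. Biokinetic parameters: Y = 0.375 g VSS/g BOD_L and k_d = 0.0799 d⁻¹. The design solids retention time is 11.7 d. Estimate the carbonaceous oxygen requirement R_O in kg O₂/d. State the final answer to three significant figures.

Y_obs = Y / (1 + k_d θ_c) = 0.375 / (1 + 0.0799 × 11.7) = 0.375 / 1.935 = 0.1938.
ΔS = 2010 − 12.8 = 1997 mg/L, so the substrate removal rate is 2410 × 1997/1000 = 4813 kg BOD_L/d.
P_X = Y_obs·Q·(S₀ − S) = 0.1938 × 4813 = 932.9 kg VSS/d.
Carbonaceous O₂ demand = substrate oxidised − cell-mass equivalent = 4813 − 1.42 × 932.9 = 3489 kg O₂/d.

R_O ≈ 3490 kg O₂/d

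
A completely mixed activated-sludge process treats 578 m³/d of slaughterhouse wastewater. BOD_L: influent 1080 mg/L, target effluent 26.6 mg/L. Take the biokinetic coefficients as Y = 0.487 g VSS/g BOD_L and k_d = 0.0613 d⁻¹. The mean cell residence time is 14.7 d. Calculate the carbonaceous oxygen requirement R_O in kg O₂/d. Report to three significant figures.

Observed yield with endogenous decay: Y_obs = Y / (1 + k_d·θ_c) = 0.487 / (1 + 0.0613 × 14.7) = 0.487 / 1.901 = 0.2562 g VSS/g BOD_L.
ΔS = 1080 − 26.6 = 1053 mg/L, so the substrate removal rate is 578 × 1053/1000 = 608.9 kg BOD_L/d.
Net sludge production P_X = 0.2562 × 608.9 = 156.0 kg VSS/d.
Carbonaceous O₂ demand = substrate oxidised − cell-mass equivalent = 608.9 − 1.42 × 156.0 = 387.4 kg O₂/d.

R_O ≈ 387 kg O₂/d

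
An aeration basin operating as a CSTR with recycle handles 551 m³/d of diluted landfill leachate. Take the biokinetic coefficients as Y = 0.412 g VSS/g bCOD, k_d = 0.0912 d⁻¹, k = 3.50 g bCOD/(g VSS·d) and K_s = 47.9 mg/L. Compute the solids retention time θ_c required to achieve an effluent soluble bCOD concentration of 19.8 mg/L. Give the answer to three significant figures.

θ_c ≈ 3.03 d

From 1/θ_c = Y·k·S/(K_s + S) − k_d: Y·k·S/(K_s+S) = 0.412 × 3.50 × 19.8 / (47.9 + 19.8) = 0.4217 d⁻¹.
Then 1/θ_c = μ − k_d = 0.4217 − 0.0912 = 0.3305 d⁻¹, giving θ_c = 3.025 d.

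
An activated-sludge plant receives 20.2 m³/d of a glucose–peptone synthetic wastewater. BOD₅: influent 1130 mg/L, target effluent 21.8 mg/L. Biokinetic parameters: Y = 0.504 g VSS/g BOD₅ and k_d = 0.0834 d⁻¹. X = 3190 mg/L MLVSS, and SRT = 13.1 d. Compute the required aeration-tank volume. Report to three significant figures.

From the SRT design equation V = Y Q (S₀−S) θ_c / [X (1 + k_d θ_c)] = 0.504 × 20.2 × (1130 − 21.8) × 13.1 / [3190 × (1 + 0.0834 × 13.1)] = 1.48×10^5 / 6675 = 22.14 m³.

V ≈ 22.1 m³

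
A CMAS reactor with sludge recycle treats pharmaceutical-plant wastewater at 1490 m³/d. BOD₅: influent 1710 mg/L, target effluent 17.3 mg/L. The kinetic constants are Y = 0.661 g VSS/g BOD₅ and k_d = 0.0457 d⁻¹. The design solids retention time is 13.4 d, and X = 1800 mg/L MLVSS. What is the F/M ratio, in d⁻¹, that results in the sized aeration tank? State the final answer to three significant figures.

From the SRT design equation V = Y Q (S₀−S) θ_c / [X (1 + k_d θ_c)] = 0.661 × 1490 × (1710 − 17.3) × 13.4 / [1800 × (1 + 0.0457 × 13.4)] = 2.23×10^7 / 2902 = 7697 m³.
Food-to-microorganism ratio F/M = Q S₀ / (V X) = 1490 × 1710 / (7697 × 1800) = 0.1839 d⁻¹.

F/M ≈ 0.184 d⁻¹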